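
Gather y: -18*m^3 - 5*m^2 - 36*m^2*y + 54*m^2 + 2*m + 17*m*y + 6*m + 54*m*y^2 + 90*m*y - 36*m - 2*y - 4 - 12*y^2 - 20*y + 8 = -18*m^3 + 49*m^2 - 28*m + y^2*(54*m - 12) + y*(-36*m^2 + 107*m - 22) + 4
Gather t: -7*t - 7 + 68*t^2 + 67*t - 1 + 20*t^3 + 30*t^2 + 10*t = 20*t^3 + 98*t^2 + 70*t - 8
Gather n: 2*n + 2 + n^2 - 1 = n^2 + 2*n + 1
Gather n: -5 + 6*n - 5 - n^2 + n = -n^2 + 7*n - 10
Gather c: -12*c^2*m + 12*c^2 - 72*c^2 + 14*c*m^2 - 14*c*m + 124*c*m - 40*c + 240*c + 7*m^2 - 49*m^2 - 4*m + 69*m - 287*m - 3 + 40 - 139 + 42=c^2*(-12*m - 60) + c*(14*m^2 + 110*m + 200) - 42*m^2 - 222*m - 60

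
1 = 1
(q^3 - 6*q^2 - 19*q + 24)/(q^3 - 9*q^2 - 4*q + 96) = (q - 1)/(q - 4)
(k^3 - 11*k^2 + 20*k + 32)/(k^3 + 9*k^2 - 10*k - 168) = (k^2 - 7*k - 8)/(k^2 + 13*k + 42)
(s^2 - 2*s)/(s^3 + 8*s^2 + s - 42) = s/(s^2 + 10*s + 21)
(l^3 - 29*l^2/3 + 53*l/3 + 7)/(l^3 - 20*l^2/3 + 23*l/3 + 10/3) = (l^2 - 10*l + 21)/(l^2 - 7*l + 10)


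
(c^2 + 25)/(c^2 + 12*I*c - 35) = (c - 5*I)/(c + 7*I)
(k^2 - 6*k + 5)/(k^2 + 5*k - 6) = (k - 5)/(k + 6)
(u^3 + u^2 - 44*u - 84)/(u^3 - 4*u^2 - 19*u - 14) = (u + 6)/(u + 1)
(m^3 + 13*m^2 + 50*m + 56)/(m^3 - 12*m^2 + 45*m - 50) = (m^3 + 13*m^2 + 50*m + 56)/(m^3 - 12*m^2 + 45*m - 50)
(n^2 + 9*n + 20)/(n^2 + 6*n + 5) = (n + 4)/(n + 1)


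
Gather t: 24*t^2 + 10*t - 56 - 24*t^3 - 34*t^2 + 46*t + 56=-24*t^3 - 10*t^2 + 56*t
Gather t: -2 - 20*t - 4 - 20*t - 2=-40*t - 8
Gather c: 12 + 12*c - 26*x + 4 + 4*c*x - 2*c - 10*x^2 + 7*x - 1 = c*(4*x + 10) - 10*x^2 - 19*x + 15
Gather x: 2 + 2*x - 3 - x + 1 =x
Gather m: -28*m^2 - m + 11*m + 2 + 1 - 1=-28*m^2 + 10*m + 2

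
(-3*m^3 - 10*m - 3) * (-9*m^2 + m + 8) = 27*m^5 - 3*m^4 + 66*m^3 + 17*m^2 - 83*m - 24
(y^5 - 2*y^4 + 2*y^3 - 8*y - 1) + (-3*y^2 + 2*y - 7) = y^5 - 2*y^4 + 2*y^3 - 3*y^2 - 6*y - 8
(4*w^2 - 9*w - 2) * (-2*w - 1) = -8*w^3 + 14*w^2 + 13*w + 2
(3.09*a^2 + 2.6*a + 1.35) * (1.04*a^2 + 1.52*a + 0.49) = 3.2136*a^4 + 7.4008*a^3 + 6.8701*a^2 + 3.326*a + 0.6615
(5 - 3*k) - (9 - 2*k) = -k - 4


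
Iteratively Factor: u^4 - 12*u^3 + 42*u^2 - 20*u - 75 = (u - 3)*(u^3 - 9*u^2 + 15*u + 25) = (u - 5)*(u - 3)*(u^2 - 4*u - 5) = (u - 5)*(u - 3)*(u + 1)*(u - 5)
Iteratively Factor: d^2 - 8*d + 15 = (d - 3)*(d - 5)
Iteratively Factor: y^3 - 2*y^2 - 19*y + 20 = (y - 5)*(y^2 + 3*y - 4) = (y - 5)*(y + 4)*(y - 1)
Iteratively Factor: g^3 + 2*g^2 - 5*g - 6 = (g + 1)*(g^2 + g - 6) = (g - 2)*(g + 1)*(g + 3)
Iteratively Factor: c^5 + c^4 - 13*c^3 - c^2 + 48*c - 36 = (c + 3)*(c^4 - 2*c^3 - 7*c^2 + 20*c - 12) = (c - 2)*(c + 3)*(c^3 - 7*c + 6) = (c - 2)*(c + 3)^2*(c^2 - 3*c + 2) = (c - 2)*(c - 1)*(c + 3)^2*(c - 2)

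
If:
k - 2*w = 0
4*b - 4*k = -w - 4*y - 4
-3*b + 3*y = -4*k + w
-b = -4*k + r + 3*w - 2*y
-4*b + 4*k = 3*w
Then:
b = 15/19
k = 24/19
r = 1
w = 12/19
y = -13/19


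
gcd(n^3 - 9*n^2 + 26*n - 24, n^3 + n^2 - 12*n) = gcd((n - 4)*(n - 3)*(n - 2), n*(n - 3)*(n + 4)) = n - 3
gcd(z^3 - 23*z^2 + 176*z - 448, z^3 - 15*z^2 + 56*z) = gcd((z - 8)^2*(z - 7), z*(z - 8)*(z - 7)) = z^2 - 15*z + 56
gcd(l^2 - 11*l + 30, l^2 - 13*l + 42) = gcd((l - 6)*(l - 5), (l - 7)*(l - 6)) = l - 6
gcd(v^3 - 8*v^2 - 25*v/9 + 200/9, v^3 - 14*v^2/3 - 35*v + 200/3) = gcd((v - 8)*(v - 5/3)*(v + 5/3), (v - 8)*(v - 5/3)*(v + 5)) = v^2 - 29*v/3 + 40/3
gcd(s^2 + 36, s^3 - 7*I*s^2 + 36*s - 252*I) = s^2 + 36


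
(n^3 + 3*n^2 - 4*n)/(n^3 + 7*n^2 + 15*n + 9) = n*(n^2 + 3*n - 4)/(n^3 + 7*n^2 + 15*n + 9)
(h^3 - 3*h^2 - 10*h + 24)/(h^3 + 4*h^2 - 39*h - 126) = (h^2 - 6*h + 8)/(h^2 + h - 42)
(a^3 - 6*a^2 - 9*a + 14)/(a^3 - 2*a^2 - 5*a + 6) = (a - 7)/(a - 3)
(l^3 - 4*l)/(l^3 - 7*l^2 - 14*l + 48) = l*(l + 2)/(l^2 - 5*l - 24)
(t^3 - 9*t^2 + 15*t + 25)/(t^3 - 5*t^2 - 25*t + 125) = (t + 1)/(t + 5)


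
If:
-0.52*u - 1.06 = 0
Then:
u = -2.04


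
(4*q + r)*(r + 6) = 4*q*r + 24*q + r^2 + 6*r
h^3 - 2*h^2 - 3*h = h*(h - 3)*(h + 1)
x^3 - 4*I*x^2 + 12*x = x*(x - 6*I)*(x + 2*I)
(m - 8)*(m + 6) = m^2 - 2*m - 48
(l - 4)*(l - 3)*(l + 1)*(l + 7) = l^4 + l^3 - 37*l^2 + 47*l + 84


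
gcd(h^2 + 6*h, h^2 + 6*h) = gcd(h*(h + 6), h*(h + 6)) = h^2 + 6*h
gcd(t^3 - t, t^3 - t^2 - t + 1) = t^2 - 1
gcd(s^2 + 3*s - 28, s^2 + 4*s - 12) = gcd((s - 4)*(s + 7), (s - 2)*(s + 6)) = 1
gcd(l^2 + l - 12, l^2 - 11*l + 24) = l - 3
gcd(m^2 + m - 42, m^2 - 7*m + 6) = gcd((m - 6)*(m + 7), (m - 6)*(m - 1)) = m - 6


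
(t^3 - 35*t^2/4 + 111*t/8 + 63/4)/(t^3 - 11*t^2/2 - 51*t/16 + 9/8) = 2*(2*t - 7)/(4*t - 1)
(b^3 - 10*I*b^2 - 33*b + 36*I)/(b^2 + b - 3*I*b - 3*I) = (b^2 - 7*I*b - 12)/(b + 1)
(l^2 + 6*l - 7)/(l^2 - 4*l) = (l^2 + 6*l - 7)/(l*(l - 4))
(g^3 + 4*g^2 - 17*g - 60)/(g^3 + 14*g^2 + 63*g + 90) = (g - 4)/(g + 6)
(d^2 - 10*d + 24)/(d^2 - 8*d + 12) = (d - 4)/(d - 2)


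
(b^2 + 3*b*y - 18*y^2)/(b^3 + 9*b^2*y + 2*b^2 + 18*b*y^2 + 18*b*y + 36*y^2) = (b - 3*y)/(b^2 + 3*b*y + 2*b + 6*y)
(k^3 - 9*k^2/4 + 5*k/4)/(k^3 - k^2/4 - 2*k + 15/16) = 4*k*(k - 1)/(4*k^2 + 4*k - 3)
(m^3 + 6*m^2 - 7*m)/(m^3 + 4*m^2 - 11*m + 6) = m*(m + 7)/(m^2 + 5*m - 6)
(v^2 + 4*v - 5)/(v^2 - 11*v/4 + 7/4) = 4*(v + 5)/(4*v - 7)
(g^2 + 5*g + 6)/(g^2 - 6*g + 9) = (g^2 + 5*g + 6)/(g^2 - 6*g + 9)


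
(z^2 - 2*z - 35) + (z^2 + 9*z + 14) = 2*z^2 + 7*z - 21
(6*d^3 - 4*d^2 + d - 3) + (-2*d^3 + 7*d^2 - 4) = 4*d^3 + 3*d^2 + d - 7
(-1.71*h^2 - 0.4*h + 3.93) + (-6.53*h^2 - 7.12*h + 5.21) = -8.24*h^2 - 7.52*h + 9.14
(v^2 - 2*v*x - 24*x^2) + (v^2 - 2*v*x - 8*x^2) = 2*v^2 - 4*v*x - 32*x^2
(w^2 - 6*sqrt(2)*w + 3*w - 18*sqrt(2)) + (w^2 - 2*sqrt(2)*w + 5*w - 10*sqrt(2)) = 2*w^2 - 8*sqrt(2)*w + 8*w - 28*sqrt(2)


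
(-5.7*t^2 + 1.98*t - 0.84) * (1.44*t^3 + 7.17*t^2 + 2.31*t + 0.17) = -8.208*t^5 - 38.0178*t^4 - 0.180000000000001*t^3 - 2.418*t^2 - 1.6038*t - 0.1428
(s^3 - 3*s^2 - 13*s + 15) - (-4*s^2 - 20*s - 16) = s^3 + s^2 + 7*s + 31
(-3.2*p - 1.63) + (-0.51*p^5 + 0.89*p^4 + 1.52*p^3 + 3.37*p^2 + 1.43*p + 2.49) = -0.51*p^5 + 0.89*p^4 + 1.52*p^3 + 3.37*p^2 - 1.77*p + 0.86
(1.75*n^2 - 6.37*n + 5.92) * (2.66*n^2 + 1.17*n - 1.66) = 4.655*n^4 - 14.8967*n^3 + 5.3893*n^2 + 17.5006*n - 9.8272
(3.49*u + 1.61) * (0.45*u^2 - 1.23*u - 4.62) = 1.5705*u^3 - 3.5682*u^2 - 18.1041*u - 7.4382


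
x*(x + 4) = x^2 + 4*x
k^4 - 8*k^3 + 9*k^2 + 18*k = k*(k - 6)*(k - 3)*(k + 1)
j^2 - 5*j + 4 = (j - 4)*(j - 1)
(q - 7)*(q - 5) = q^2 - 12*q + 35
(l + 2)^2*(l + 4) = l^3 + 8*l^2 + 20*l + 16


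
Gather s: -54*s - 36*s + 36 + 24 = 60 - 90*s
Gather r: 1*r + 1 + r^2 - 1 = r^2 + r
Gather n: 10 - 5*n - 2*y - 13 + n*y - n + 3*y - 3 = n*(y - 6) + y - 6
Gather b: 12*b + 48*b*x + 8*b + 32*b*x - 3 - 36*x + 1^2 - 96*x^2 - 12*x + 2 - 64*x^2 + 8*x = b*(80*x + 20) - 160*x^2 - 40*x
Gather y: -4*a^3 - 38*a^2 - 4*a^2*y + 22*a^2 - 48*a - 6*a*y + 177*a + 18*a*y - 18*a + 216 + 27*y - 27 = -4*a^3 - 16*a^2 + 111*a + y*(-4*a^2 + 12*a + 27) + 189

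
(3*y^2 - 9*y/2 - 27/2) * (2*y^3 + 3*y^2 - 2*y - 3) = 6*y^5 - 93*y^3/2 - 81*y^2/2 + 81*y/2 + 81/2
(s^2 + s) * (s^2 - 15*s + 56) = s^4 - 14*s^3 + 41*s^2 + 56*s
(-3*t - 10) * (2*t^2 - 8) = -6*t^3 - 20*t^2 + 24*t + 80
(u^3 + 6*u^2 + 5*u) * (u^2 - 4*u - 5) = u^5 + 2*u^4 - 24*u^3 - 50*u^2 - 25*u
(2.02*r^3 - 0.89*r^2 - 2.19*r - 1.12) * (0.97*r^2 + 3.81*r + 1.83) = 1.9594*r^5 + 6.8329*r^4 - 1.8186*r^3 - 11.059*r^2 - 8.2749*r - 2.0496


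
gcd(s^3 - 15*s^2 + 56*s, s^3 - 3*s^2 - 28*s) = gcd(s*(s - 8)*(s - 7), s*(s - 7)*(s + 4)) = s^2 - 7*s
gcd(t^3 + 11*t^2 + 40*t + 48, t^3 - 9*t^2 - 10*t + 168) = t + 4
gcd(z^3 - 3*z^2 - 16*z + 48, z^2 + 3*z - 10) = 1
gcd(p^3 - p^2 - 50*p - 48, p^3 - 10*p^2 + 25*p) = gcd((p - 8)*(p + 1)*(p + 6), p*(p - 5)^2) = 1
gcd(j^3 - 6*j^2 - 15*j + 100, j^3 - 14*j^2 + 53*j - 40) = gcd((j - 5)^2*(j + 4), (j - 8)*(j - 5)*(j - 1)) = j - 5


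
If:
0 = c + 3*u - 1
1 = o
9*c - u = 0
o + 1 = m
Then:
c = 1/28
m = 2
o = 1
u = 9/28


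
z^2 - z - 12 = (z - 4)*(z + 3)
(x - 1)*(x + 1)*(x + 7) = x^3 + 7*x^2 - x - 7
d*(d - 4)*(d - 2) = d^3 - 6*d^2 + 8*d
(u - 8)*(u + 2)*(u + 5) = u^3 - u^2 - 46*u - 80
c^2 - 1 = (c - 1)*(c + 1)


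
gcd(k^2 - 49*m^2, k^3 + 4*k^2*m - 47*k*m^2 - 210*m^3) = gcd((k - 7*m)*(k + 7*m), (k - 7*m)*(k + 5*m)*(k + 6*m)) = k - 7*m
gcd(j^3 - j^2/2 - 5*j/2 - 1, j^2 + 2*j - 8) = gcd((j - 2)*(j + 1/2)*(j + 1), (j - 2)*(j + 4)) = j - 2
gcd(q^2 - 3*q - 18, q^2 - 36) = q - 6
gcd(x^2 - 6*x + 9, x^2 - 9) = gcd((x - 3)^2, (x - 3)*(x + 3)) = x - 3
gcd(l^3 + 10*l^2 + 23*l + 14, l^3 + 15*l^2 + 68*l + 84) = l^2 + 9*l + 14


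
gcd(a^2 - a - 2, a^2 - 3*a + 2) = a - 2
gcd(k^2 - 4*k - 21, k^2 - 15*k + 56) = k - 7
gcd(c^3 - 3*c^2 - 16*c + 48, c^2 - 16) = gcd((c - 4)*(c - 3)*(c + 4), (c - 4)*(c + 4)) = c^2 - 16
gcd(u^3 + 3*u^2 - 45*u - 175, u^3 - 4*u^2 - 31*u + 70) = u^2 - 2*u - 35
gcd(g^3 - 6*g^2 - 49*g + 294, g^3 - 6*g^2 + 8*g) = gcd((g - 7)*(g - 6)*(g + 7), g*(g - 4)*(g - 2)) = 1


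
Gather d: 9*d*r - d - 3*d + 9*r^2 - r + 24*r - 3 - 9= d*(9*r - 4) + 9*r^2 + 23*r - 12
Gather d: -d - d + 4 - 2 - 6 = -2*d - 4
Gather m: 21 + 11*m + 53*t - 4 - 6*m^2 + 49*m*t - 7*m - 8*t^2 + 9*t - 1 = -6*m^2 + m*(49*t + 4) - 8*t^2 + 62*t + 16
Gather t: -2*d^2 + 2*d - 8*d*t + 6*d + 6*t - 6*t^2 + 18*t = -2*d^2 + 8*d - 6*t^2 + t*(24 - 8*d)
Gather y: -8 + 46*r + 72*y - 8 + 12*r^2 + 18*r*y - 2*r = 12*r^2 + 44*r + y*(18*r + 72) - 16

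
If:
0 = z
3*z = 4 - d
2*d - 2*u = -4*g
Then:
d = 4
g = u/2 - 2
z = 0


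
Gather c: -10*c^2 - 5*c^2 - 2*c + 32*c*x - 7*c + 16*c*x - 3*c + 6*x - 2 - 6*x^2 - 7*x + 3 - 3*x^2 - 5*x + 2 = -15*c^2 + c*(48*x - 12) - 9*x^2 - 6*x + 3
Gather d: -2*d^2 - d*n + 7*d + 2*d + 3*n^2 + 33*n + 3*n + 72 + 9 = -2*d^2 + d*(9 - n) + 3*n^2 + 36*n + 81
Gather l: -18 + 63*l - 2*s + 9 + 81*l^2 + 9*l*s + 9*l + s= 81*l^2 + l*(9*s + 72) - s - 9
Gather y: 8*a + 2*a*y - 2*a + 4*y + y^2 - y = 6*a + y^2 + y*(2*a + 3)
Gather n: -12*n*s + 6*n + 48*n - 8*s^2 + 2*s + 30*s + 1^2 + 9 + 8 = n*(54 - 12*s) - 8*s^2 + 32*s + 18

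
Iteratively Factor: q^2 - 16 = (q + 4)*(q - 4)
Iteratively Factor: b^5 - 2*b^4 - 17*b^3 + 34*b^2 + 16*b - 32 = (b - 2)*(b^4 - 17*b^2 + 16) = (b - 4)*(b - 2)*(b^3 + 4*b^2 - b - 4) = (b - 4)*(b - 2)*(b - 1)*(b^2 + 5*b + 4) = (b - 4)*(b - 2)*(b - 1)*(b + 1)*(b + 4)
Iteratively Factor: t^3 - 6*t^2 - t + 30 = (t - 5)*(t^2 - t - 6) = (t - 5)*(t + 2)*(t - 3)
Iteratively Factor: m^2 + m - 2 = (m - 1)*(m + 2)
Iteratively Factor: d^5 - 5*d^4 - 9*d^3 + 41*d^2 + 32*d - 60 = (d + 2)*(d^4 - 7*d^3 + 5*d^2 + 31*d - 30) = (d + 2)^2*(d^3 - 9*d^2 + 23*d - 15) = (d - 1)*(d + 2)^2*(d^2 - 8*d + 15) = (d - 3)*(d - 1)*(d + 2)^2*(d - 5)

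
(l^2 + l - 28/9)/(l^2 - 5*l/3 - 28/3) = (l - 4/3)/(l - 4)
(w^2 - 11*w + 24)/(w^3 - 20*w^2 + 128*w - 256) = (w - 3)/(w^2 - 12*w + 32)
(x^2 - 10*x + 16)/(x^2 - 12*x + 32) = (x - 2)/(x - 4)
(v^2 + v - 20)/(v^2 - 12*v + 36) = (v^2 + v - 20)/(v^2 - 12*v + 36)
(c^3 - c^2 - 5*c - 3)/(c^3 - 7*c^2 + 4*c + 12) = (c^2 - 2*c - 3)/(c^2 - 8*c + 12)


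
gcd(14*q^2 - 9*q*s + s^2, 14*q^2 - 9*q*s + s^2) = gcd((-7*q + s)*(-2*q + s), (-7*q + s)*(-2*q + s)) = 14*q^2 - 9*q*s + s^2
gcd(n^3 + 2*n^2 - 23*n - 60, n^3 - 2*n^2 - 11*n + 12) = n + 3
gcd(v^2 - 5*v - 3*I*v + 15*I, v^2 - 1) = 1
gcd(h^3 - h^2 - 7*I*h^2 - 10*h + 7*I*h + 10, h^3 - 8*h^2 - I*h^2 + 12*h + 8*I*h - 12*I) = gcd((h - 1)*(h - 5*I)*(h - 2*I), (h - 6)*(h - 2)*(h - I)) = 1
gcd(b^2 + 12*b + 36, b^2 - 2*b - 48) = b + 6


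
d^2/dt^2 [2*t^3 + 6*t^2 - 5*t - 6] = 12*t + 12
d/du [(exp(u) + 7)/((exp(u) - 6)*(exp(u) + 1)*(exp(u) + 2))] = 2*(-exp(3*u) - 9*exp(2*u) + 21*exp(u) + 50)*exp(u)/(exp(6*u) - 6*exp(5*u) - 23*exp(4*u) + 72*exp(3*u) + 328*exp(2*u) + 384*exp(u) + 144)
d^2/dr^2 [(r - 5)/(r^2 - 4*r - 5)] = 2/(r^3 + 3*r^2 + 3*r + 1)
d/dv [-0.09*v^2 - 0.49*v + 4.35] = -0.18*v - 0.49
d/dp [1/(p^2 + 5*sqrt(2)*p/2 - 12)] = 2*(-4*p - 5*sqrt(2))/(2*p^2 + 5*sqrt(2)*p - 24)^2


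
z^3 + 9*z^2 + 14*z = z*(z + 2)*(z + 7)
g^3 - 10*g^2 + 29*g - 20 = (g - 5)*(g - 4)*(g - 1)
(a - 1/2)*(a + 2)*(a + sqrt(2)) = a^3 + sqrt(2)*a^2 + 3*a^2/2 - a + 3*sqrt(2)*a/2 - sqrt(2)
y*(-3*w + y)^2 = 9*w^2*y - 6*w*y^2 + y^3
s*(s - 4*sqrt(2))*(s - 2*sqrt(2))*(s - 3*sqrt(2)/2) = s^4 - 15*sqrt(2)*s^3/2 + 34*s^2 - 24*sqrt(2)*s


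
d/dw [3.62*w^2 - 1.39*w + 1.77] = 7.24*w - 1.39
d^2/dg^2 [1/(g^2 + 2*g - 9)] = 2*(-g^2 - 2*g + 4*(g + 1)^2 + 9)/(g^2 + 2*g - 9)^3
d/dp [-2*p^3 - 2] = -6*p^2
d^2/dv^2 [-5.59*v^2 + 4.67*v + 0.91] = -11.1800000000000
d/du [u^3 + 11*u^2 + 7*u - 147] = 3*u^2 + 22*u + 7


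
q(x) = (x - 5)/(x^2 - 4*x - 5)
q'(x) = (4 - 2*x)*(x - 5)/(x^2 - 4*x - 5)^2 + 1/(x^2 - 4*x - 5) = -1/(x^2 + 2*x + 1)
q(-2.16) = -0.86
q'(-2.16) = -0.74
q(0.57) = 0.64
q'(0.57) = -0.41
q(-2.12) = -0.89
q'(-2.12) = -0.80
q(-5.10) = -0.24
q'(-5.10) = -0.06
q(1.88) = 0.35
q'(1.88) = -0.12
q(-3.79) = -0.36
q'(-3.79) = -0.13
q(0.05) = 0.95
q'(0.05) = -0.91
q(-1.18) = -5.56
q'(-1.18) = -30.86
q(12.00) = 0.08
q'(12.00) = -0.00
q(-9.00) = -0.12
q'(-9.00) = -0.02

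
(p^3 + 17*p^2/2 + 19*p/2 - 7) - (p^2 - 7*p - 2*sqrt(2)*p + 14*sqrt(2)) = p^3 + 15*p^2/2 + 2*sqrt(2)*p + 33*p/2 - 14*sqrt(2) - 7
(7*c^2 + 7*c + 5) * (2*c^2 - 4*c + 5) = 14*c^4 - 14*c^3 + 17*c^2 + 15*c + 25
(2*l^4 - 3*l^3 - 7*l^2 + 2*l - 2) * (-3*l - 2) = -6*l^5 + 5*l^4 + 27*l^3 + 8*l^2 + 2*l + 4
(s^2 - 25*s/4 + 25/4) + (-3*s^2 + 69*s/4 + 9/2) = -2*s^2 + 11*s + 43/4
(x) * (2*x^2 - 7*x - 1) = 2*x^3 - 7*x^2 - x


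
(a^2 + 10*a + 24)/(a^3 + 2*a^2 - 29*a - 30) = (a + 4)/(a^2 - 4*a - 5)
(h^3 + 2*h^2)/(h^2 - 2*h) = h*(h + 2)/(h - 2)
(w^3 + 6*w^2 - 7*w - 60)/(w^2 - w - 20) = (w^2 + 2*w - 15)/(w - 5)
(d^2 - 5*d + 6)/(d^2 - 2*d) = (d - 3)/d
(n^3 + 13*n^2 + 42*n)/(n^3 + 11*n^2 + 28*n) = (n + 6)/(n + 4)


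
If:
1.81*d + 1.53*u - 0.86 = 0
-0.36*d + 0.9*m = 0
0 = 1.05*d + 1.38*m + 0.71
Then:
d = -0.44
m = -0.18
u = 1.09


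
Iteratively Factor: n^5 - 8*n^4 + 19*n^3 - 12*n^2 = (n)*(n^4 - 8*n^3 + 19*n^2 - 12*n) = n^2*(n^3 - 8*n^2 + 19*n - 12) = n^2*(n - 1)*(n^2 - 7*n + 12) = n^2*(n - 3)*(n - 1)*(n - 4)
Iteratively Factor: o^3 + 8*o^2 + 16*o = (o + 4)*(o^2 + 4*o) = o*(o + 4)*(o + 4)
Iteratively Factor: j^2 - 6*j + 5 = (j - 1)*(j - 5)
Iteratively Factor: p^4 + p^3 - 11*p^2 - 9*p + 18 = (p - 1)*(p^3 + 2*p^2 - 9*p - 18) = (p - 3)*(p - 1)*(p^2 + 5*p + 6) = (p - 3)*(p - 1)*(p + 3)*(p + 2)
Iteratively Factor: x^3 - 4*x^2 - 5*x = (x + 1)*(x^2 - 5*x) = (x - 5)*(x + 1)*(x)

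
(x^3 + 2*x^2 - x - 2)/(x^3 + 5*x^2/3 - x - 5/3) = 3*(x + 2)/(3*x + 5)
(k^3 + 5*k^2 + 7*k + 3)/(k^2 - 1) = (k^2 + 4*k + 3)/(k - 1)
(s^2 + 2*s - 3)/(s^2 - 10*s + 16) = (s^2 + 2*s - 3)/(s^2 - 10*s + 16)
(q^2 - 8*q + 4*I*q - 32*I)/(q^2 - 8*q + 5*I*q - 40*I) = (q + 4*I)/(q + 5*I)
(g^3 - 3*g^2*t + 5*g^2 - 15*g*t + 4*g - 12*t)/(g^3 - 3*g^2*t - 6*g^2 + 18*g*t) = (g^2 + 5*g + 4)/(g*(g - 6))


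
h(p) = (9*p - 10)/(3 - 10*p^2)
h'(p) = 20*p*(9*p - 10)/(3 - 10*p^2)^2 + 9/(3 - 10*p^2)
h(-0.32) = -6.52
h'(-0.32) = 25.67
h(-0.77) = 5.78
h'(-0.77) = 27.32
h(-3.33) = 0.37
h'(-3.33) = 0.15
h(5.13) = -0.14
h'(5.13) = 0.02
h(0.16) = -3.12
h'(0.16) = -0.36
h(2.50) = -0.21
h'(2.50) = 0.03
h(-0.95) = 3.08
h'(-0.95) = 8.22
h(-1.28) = 1.61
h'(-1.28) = 2.40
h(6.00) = -0.12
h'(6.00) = 0.02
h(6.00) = -0.12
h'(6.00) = 0.02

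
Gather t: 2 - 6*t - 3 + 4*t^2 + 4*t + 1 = 4*t^2 - 2*t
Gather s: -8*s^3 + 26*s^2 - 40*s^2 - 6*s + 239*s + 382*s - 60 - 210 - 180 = -8*s^3 - 14*s^2 + 615*s - 450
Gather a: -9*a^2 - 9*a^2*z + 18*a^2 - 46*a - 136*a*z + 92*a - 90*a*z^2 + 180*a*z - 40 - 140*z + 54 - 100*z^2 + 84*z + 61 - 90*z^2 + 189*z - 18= a^2*(9 - 9*z) + a*(-90*z^2 + 44*z + 46) - 190*z^2 + 133*z + 57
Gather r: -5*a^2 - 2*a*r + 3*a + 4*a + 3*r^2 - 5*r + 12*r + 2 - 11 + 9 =-5*a^2 + 7*a + 3*r^2 + r*(7 - 2*a)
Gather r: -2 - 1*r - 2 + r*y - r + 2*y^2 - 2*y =r*(y - 2) + 2*y^2 - 2*y - 4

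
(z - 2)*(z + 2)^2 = z^3 + 2*z^2 - 4*z - 8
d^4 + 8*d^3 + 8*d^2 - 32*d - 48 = (d - 2)*(d + 2)^2*(d + 6)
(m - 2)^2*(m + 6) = m^3 + 2*m^2 - 20*m + 24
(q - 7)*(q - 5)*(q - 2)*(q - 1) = q^4 - 15*q^3 + 73*q^2 - 129*q + 70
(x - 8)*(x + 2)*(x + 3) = x^3 - 3*x^2 - 34*x - 48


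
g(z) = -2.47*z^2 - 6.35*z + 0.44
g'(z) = -4.94*z - 6.35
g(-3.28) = -5.31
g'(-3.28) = 9.85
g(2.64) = -33.54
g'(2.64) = -19.39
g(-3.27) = -5.21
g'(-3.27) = 9.80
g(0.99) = -8.27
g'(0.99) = -11.24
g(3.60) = -54.43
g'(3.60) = -24.13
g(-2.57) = 0.45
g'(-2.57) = 6.35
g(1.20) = -10.74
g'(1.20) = -12.28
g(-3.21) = -4.63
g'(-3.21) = 9.51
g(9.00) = -256.78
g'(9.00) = -50.81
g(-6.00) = -50.38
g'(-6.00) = 23.29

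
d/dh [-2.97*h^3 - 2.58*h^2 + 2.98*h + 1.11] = -8.91*h^2 - 5.16*h + 2.98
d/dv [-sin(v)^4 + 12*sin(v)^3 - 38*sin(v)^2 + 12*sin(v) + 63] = 4*(-sin(v)^3 + 9*sin(v)^2 - 19*sin(v) + 3)*cos(v)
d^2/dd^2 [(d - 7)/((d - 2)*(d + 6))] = 2*(d^3 - 21*d^2 - 48*d - 148)/(d^6 + 12*d^5 + 12*d^4 - 224*d^3 - 144*d^2 + 1728*d - 1728)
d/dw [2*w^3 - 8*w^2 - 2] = 2*w*(3*w - 8)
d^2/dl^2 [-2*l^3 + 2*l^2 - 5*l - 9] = 4 - 12*l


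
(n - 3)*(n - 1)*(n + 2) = n^3 - 2*n^2 - 5*n + 6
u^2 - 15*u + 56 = (u - 8)*(u - 7)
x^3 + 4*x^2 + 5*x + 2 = (x + 1)^2*(x + 2)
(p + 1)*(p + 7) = p^2 + 8*p + 7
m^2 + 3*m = m*(m + 3)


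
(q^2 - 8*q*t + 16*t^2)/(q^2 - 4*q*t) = (q - 4*t)/q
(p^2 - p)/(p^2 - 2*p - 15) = p*(1 - p)/(-p^2 + 2*p + 15)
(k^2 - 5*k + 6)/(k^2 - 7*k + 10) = (k - 3)/(k - 5)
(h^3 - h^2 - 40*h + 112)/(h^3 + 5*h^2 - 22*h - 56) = (h - 4)/(h + 2)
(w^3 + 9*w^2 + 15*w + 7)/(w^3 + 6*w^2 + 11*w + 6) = (w^2 + 8*w + 7)/(w^2 + 5*w + 6)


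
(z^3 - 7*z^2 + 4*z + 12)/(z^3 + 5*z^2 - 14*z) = (z^2 - 5*z - 6)/(z*(z + 7))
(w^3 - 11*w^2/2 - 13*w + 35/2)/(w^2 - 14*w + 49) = (2*w^2 + 3*w - 5)/(2*(w - 7))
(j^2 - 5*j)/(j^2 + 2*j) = (j - 5)/(j + 2)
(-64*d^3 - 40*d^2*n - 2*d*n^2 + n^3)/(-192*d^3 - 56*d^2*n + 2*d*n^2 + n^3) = (2*d + n)/(6*d + n)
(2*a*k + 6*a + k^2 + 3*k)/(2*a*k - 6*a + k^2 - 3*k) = (k + 3)/(k - 3)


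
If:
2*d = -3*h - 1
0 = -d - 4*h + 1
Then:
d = -7/5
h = 3/5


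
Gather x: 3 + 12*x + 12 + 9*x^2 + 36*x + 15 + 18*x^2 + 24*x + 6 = 27*x^2 + 72*x + 36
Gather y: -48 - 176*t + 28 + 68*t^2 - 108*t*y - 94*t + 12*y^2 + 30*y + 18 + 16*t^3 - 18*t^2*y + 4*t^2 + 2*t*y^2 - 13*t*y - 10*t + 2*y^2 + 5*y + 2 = 16*t^3 + 72*t^2 - 280*t + y^2*(2*t + 14) + y*(-18*t^2 - 121*t + 35)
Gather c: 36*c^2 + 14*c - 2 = 36*c^2 + 14*c - 2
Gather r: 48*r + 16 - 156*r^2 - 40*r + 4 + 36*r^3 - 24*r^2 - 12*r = 36*r^3 - 180*r^2 - 4*r + 20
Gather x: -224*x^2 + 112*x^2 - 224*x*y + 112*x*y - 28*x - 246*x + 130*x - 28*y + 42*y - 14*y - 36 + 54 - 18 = -112*x^2 + x*(-112*y - 144)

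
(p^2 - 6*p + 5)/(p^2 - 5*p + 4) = (p - 5)/(p - 4)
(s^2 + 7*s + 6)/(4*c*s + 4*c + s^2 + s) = (s + 6)/(4*c + s)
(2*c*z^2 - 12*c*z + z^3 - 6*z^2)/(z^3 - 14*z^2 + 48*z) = (2*c + z)/(z - 8)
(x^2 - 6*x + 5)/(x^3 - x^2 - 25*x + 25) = 1/(x + 5)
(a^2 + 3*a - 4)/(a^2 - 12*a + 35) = (a^2 + 3*a - 4)/(a^2 - 12*a + 35)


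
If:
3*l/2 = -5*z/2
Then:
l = -5*z/3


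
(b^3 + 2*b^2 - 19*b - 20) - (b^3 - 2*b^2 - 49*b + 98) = 4*b^2 + 30*b - 118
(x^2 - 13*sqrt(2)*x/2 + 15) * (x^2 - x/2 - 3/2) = x^4 - 13*sqrt(2)*x^3/2 - x^3/2 + 13*sqrt(2)*x^2/4 + 27*x^2/2 - 15*x/2 + 39*sqrt(2)*x/4 - 45/2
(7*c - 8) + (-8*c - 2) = -c - 10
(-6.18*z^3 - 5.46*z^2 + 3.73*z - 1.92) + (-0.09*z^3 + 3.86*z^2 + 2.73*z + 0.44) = -6.27*z^3 - 1.6*z^2 + 6.46*z - 1.48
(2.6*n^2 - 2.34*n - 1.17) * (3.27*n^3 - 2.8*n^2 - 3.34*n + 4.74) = 8.502*n^5 - 14.9318*n^4 - 5.9579*n^3 + 23.4156*n^2 - 7.1838*n - 5.5458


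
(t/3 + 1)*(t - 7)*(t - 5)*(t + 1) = t^4/3 - 8*t^3/3 - 10*t^2/3 + 104*t/3 + 35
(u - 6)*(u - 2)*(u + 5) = u^3 - 3*u^2 - 28*u + 60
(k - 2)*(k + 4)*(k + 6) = k^3 + 8*k^2 + 4*k - 48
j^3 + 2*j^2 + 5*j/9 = j*(j + 1/3)*(j + 5/3)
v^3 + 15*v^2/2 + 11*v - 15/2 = (v - 1/2)*(v + 3)*(v + 5)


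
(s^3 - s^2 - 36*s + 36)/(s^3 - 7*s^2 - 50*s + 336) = (s^2 + 5*s - 6)/(s^2 - s - 56)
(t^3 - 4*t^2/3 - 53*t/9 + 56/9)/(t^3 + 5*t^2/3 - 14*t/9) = (3*t^2 - 11*t + 8)/(t*(3*t - 2))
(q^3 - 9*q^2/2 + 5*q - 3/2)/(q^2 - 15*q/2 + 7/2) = (q^2 - 4*q + 3)/(q - 7)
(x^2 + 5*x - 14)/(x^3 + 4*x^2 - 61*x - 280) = (x - 2)/(x^2 - 3*x - 40)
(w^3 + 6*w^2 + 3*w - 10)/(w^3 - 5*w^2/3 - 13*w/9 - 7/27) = 27*(-w^3 - 6*w^2 - 3*w + 10)/(-27*w^3 + 45*w^2 + 39*w + 7)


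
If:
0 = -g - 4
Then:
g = -4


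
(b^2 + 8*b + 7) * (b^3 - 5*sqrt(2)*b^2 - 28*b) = b^5 - 5*sqrt(2)*b^4 + 8*b^4 - 40*sqrt(2)*b^3 - 21*b^3 - 224*b^2 - 35*sqrt(2)*b^2 - 196*b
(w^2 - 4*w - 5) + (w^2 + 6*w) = 2*w^2 + 2*w - 5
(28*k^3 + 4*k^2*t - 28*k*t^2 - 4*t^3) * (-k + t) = -28*k^4 + 24*k^3*t + 32*k^2*t^2 - 24*k*t^3 - 4*t^4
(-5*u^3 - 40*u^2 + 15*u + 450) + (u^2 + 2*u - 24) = -5*u^3 - 39*u^2 + 17*u + 426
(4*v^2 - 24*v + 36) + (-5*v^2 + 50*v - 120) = -v^2 + 26*v - 84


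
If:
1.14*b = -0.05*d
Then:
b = -0.043859649122807*d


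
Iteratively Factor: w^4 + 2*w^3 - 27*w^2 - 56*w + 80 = (w - 5)*(w^3 + 7*w^2 + 8*w - 16) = (w - 5)*(w + 4)*(w^2 + 3*w - 4) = (w - 5)*(w - 1)*(w + 4)*(w + 4)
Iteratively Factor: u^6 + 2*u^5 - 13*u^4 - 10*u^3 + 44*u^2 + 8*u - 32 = (u + 2)*(u^5 - 13*u^3 + 16*u^2 + 12*u - 16) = (u + 1)*(u + 2)*(u^4 - u^3 - 12*u^2 + 28*u - 16) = (u - 1)*(u + 1)*(u + 2)*(u^3 - 12*u + 16) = (u - 1)*(u + 1)*(u + 2)*(u + 4)*(u^2 - 4*u + 4) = (u - 2)*(u - 1)*(u + 1)*(u + 2)*(u + 4)*(u - 2)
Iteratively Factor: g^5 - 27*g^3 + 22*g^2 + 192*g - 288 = (g - 2)*(g^4 + 2*g^3 - 23*g^2 - 24*g + 144) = (g - 3)*(g - 2)*(g^3 + 5*g^2 - 8*g - 48) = (g - 3)^2*(g - 2)*(g^2 + 8*g + 16) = (g - 3)^2*(g - 2)*(g + 4)*(g + 4)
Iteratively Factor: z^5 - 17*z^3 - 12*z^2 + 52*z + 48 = (z + 2)*(z^4 - 2*z^3 - 13*z^2 + 14*z + 24) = (z - 2)*(z + 2)*(z^3 - 13*z - 12) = (z - 2)*(z + 2)*(z + 3)*(z^2 - 3*z - 4) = (z - 4)*(z - 2)*(z + 2)*(z + 3)*(z + 1)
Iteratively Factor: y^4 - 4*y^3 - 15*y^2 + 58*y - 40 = (y - 2)*(y^3 - 2*y^2 - 19*y + 20) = (y - 2)*(y + 4)*(y^2 - 6*y + 5) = (y - 5)*(y - 2)*(y + 4)*(y - 1)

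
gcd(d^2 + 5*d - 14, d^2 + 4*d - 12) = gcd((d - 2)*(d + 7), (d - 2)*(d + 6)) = d - 2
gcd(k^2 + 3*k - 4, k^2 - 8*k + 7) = k - 1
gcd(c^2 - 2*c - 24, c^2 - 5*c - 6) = c - 6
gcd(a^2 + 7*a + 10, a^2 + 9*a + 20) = a + 5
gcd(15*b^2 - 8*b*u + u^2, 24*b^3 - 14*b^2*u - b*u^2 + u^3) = -3*b + u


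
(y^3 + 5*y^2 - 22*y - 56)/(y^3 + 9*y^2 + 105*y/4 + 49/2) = 4*(y^2 + 3*y - 28)/(4*y^2 + 28*y + 49)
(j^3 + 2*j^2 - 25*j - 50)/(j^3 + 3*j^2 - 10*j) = (j^2 - 3*j - 10)/(j*(j - 2))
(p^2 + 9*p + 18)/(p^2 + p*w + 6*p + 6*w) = (p + 3)/(p + w)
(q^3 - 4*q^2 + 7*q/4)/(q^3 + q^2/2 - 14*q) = (q - 1/2)/(q + 4)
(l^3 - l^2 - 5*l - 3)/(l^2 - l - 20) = (-l^3 + l^2 + 5*l + 3)/(-l^2 + l + 20)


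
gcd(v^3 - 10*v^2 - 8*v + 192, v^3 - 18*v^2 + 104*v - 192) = v^2 - 14*v + 48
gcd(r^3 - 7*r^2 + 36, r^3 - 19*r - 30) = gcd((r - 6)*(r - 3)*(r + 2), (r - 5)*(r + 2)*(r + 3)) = r + 2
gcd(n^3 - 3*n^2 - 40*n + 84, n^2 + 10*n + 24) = n + 6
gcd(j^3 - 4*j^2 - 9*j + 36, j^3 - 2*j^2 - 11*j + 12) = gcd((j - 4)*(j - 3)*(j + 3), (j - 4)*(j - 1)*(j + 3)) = j^2 - j - 12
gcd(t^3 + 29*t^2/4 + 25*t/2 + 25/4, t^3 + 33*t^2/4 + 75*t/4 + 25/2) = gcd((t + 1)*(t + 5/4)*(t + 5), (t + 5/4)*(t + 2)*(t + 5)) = t^2 + 25*t/4 + 25/4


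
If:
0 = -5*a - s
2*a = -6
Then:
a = -3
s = 15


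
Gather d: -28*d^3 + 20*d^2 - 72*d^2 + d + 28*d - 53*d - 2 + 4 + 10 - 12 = -28*d^3 - 52*d^2 - 24*d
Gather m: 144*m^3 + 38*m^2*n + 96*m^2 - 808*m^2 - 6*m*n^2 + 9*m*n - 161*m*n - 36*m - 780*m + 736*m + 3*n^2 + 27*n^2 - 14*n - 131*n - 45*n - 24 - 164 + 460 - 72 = 144*m^3 + m^2*(38*n - 712) + m*(-6*n^2 - 152*n - 80) + 30*n^2 - 190*n + 200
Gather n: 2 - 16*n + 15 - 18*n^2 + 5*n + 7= -18*n^2 - 11*n + 24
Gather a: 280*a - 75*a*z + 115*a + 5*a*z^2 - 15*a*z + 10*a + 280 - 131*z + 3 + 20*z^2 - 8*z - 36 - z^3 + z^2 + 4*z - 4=a*(5*z^2 - 90*z + 405) - z^3 + 21*z^2 - 135*z + 243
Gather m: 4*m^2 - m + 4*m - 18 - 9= 4*m^2 + 3*m - 27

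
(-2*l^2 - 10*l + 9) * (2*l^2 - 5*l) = -4*l^4 - 10*l^3 + 68*l^2 - 45*l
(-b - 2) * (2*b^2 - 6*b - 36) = -2*b^3 + 2*b^2 + 48*b + 72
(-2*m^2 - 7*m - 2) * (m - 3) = -2*m^3 - m^2 + 19*m + 6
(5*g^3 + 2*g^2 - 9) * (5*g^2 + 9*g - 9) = 25*g^5 + 55*g^4 - 27*g^3 - 63*g^2 - 81*g + 81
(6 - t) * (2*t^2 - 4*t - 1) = -2*t^3 + 16*t^2 - 23*t - 6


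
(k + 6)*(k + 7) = k^2 + 13*k + 42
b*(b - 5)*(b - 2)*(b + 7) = b^4 - 39*b^2 + 70*b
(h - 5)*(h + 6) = h^2 + h - 30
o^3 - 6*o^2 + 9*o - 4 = (o - 4)*(o - 1)^2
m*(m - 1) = m^2 - m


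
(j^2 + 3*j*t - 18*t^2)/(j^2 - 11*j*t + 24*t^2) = (-j - 6*t)/(-j + 8*t)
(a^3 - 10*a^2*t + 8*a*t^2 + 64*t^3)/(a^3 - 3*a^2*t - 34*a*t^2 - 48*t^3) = (a - 4*t)/(a + 3*t)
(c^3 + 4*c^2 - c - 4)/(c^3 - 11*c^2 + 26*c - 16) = (c^2 + 5*c + 4)/(c^2 - 10*c + 16)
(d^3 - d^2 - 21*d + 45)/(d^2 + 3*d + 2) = (d^3 - d^2 - 21*d + 45)/(d^2 + 3*d + 2)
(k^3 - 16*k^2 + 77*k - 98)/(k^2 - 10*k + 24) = (k^3 - 16*k^2 + 77*k - 98)/(k^2 - 10*k + 24)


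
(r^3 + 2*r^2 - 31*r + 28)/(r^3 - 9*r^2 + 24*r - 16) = (r + 7)/(r - 4)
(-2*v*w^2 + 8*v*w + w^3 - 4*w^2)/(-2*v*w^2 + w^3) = (w - 4)/w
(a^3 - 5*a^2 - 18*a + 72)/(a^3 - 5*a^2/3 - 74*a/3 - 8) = 3*(a - 3)/(3*a + 1)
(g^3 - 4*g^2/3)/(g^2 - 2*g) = g*(3*g - 4)/(3*(g - 2))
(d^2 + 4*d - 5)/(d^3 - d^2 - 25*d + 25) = 1/(d - 5)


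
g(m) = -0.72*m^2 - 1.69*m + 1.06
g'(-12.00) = 15.59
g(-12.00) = -82.34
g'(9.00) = -14.65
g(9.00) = -72.47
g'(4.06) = -7.54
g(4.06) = -17.67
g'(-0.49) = -0.98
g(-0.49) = 1.72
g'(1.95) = -4.50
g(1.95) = -4.97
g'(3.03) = -6.05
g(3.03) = -10.67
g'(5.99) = -10.32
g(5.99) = -34.90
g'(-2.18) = 1.45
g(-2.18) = 1.32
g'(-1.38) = 0.30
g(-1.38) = 2.02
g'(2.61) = -5.45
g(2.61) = -8.26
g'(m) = -1.44*m - 1.69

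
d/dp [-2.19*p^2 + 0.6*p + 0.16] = 0.6 - 4.38*p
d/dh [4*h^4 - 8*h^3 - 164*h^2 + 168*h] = 16*h^3 - 24*h^2 - 328*h + 168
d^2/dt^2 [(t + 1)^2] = 2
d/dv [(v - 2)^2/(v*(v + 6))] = 2*(5*v^2 - 4*v - 12)/(v^2*(v^2 + 12*v + 36))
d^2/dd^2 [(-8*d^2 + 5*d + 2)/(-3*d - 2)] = 88/(27*d^3 + 54*d^2 + 36*d + 8)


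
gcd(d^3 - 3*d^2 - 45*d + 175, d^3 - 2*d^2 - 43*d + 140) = d^2 + 2*d - 35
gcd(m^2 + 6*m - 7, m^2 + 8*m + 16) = 1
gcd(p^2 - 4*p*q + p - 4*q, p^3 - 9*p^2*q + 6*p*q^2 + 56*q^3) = p - 4*q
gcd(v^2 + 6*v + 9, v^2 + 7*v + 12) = v + 3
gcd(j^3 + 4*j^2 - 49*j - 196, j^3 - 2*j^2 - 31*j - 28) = j^2 - 3*j - 28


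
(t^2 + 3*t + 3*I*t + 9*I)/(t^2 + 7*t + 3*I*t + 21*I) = (t + 3)/(t + 7)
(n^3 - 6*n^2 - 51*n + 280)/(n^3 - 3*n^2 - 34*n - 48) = (n^2 + 2*n - 35)/(n^2 + 5*n + 6)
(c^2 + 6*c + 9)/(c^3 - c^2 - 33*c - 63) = 1/(c - 7)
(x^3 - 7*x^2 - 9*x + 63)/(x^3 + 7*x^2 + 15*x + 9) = (x^2 - 10*x + 21)/(x^2 + 4*x + 3)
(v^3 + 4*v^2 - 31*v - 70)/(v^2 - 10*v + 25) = (v^2 + 9*v + 14)/(v - 5)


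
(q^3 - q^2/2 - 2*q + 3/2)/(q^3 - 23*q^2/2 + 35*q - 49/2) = (2*q^2 + q - 3)/(2*q^2 - 21*q + 49)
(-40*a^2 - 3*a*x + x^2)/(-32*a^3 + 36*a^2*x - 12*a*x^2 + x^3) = (5*a + x)/(4*a^2 - 4*a*x + x^2)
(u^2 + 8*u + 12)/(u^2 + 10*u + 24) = (u + 2)/(u + 4)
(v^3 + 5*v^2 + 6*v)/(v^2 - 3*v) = (v^2 + 5*v + 6)/(v - 3)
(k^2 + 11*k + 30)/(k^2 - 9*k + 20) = (k^2 + 11*k + 30)/(k^2 - 9*k + 20)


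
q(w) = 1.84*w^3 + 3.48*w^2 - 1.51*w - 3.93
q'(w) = 5.52*w^2 + 6.96*w - 1.51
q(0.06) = -4.01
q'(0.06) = -1.07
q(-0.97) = -0.87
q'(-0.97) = -3.07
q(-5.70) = -223.01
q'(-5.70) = 138.16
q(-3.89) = -53.71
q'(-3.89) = 54.94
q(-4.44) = -89.67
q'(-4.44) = 76.41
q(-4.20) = -72.52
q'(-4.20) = 66.63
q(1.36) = 5.08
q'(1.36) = 18.17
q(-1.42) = -0.04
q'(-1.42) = -0.26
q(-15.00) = -5408.28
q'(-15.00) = 1136.09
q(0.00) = -3.93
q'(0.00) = -1.51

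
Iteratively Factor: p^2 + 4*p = (p)*(p + 4)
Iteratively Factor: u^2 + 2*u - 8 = (u + 4)*(u - 2)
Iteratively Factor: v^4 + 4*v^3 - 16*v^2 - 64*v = (v - 4)*(v^3 + 8*v^2 + 16*v) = (v - 4)*(v + 4)*(v^2 + 4*v) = v*(v - 4)*(v + 4)*(v + 4)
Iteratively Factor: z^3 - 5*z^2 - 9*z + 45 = (z - 3)*(z^2 - 2*z - 15) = (z - 5)*(z - 3)*(z + 3)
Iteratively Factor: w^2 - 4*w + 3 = (w - 1)*(w - 3)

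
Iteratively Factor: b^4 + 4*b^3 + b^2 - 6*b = (b)*(b^3 + 4*b^2 + b - 6) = b*(b - 1)*(b^2 + 5*b + 6) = b*(b - 1)*(b + 3)*(b + 2)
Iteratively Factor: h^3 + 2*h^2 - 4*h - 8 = (h - 2)*(h^2 + 4*h + 4) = (h - 2)*(h + 2)*(h + 2)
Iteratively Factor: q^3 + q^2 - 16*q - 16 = (q + 4)*(q^2 - 3*q - 4) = (q + 1)*(q + 4)*(q - 4)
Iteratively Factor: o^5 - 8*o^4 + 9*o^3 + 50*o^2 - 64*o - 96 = (o - 4)*(o^4 - 4*o^3 - 7*o^2 + 22*o + 24) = (o - 4)*(o + 2)*(o^3 - 6*o^2 + 5*o + 12) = (o - 4)*(o + 1)*(o + 2)*(o^2 - 7*o + 12) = (o - 4)^2*(o + 1)*(o + 2)*(o - 3)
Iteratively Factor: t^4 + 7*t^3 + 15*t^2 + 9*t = (t + 3)*(t^3 + 4*t^2 + 3*t) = (t + 1)*(t + 3)*(t^2 + 3*t) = (t + 1)*(t + 3)^2*(t)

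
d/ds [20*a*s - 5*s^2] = 20*a - 10*s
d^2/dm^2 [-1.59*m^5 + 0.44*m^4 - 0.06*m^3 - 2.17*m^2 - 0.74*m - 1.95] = -31.8*m^3 + 5.28*m^2 - 0.36*m - 4.34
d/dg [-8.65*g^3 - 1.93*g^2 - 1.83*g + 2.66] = -25.95*g^2 - 3.86*g - 1.83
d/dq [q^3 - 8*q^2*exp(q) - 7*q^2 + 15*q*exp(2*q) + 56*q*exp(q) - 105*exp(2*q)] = -8*q^2*exp(q) + 3*q^2 + 30*q*exp(2*q) + 40*q*exp(q) - 14*q - 195*exp(2*q) + 56*exp(q)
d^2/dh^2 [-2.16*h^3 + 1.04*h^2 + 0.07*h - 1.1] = 2.08 - 12.96*h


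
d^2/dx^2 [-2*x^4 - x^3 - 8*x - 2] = 6*x*(-4*x - 1)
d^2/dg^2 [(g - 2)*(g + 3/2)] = 2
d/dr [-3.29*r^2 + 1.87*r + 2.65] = 1.87 - 6.58*r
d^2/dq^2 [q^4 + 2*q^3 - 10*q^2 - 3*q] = 12*q^2 + 12*q - 20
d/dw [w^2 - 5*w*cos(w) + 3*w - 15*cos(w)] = 5*w*sin(w) + 2*w + 15*sin(w) - 5*cos(w) + 3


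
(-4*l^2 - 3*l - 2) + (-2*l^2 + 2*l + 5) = -6*l^2 - l + 3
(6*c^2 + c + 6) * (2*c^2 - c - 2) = 12*c^4 - 4*c^3 - c^2 - 8*c - 12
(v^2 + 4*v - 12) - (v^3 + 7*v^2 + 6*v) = -v^3 - 6*v^2 - 2*v - 12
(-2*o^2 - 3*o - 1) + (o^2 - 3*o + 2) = -o^2 - 6*o + 1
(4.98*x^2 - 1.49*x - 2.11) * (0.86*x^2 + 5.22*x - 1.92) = 4.2828*x^4 + 24.7142*x^3 - 19.154*x^2 - 8.1534*x + 4.0512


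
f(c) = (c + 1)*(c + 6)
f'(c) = 2*c + 7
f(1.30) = 16.79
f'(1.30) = 9.60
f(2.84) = 33.95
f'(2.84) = 12.68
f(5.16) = 68.75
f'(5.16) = 17.32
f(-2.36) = -4.95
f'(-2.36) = 2.28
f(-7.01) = 6.07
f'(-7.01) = -7.02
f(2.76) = 32.94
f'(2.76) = 12.52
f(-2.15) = -4.43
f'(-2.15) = 2.70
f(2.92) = 34.97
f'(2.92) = 12.84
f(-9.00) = 24.00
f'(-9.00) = -11.00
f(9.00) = 150.00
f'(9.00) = 25.00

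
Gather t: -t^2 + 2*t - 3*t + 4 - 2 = -t^2 - t + 2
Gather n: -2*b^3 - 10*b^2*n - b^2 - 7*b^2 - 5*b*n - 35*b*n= -2*b^3 - 8*b^2 + n*(-10*b^2 - 40*b)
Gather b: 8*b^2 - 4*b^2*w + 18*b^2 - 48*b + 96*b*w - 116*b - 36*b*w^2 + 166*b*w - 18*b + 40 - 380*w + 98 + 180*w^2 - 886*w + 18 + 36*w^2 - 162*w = b^2*(26 - 4*w) + b*(-36*w^2 + 262*w - 182) + 216*w^2 - 1428*w + 156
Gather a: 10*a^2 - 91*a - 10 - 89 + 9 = 10*a^2 - 91*a - 90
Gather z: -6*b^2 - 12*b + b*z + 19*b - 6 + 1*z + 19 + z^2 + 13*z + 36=-6*b^2 + 7*b + z^2 + z*(b + 14) + 49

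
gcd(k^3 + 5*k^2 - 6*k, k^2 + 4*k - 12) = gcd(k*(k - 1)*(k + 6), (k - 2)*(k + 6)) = k + 6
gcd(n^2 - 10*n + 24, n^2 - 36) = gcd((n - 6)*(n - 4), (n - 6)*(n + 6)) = n - 6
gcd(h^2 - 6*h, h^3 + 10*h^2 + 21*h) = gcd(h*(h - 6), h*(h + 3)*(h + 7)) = h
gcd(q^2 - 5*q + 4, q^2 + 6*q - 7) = q - 1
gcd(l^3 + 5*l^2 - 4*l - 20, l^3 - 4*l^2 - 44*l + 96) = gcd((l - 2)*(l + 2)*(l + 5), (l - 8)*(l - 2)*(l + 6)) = l - 2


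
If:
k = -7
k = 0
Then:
No Solution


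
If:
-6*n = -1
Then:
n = 1/6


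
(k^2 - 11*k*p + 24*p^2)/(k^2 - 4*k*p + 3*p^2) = (-k + 8*p)/(-k + p)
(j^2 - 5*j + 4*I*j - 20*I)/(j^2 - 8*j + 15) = (j + 4*I)/(j - 3)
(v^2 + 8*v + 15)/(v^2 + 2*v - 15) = (v + 3)/(v - 3)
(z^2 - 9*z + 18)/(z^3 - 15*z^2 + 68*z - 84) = (z - 3)/(z^2 - 9*z + 14)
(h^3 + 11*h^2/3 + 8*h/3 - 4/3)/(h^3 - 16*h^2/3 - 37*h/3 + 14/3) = (h + 2)/(h - 7)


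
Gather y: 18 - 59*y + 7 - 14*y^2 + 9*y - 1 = -14*y^2 - 50*y + 24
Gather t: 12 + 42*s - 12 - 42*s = 0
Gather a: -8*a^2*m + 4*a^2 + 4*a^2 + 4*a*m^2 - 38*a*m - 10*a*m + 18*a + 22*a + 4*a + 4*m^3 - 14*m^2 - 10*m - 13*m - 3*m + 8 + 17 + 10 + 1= a^2*(8 - 8*m) + a*(4*m^2 - 48*m + 44) + 4*m^3 - 14*m^2 - 26*m + 36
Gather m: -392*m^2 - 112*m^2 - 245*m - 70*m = -504*m^2 - 315*m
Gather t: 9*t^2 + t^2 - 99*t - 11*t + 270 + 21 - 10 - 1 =10*t^2 - 110*t + 280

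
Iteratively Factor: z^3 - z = (z)*(z^2 - 1) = z*(z - 1)*(z + 1)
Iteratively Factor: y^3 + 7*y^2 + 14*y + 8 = (y + 4)*(y^2 + 3*y + 2) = (y + 2)*(y + 4)*(y + 1)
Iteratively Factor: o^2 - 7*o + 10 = (o - 2)*(o - 5)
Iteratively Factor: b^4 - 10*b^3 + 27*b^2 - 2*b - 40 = (b - 4)*(b^3 - 6*b^2 + 3*b + 10) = (b - 5)*(b - 4)*(b^2 - b - 2) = (b - 5)*(b - 4)*(b - 2)*(b + 1)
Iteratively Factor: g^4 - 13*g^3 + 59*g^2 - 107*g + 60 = (g - 4)*(g^3 - 9*g^2 + 23*g - 15) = (g - 4)*(g - 3)*(g^2 - 6*g + 5) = (g - 4)*(g - 3)*(g - 1)*(g - 5)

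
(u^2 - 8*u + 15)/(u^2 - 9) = (u - 5)/(u + 3)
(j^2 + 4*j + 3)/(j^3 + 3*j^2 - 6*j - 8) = (j + 3)/(j^2 + 2*j - 8)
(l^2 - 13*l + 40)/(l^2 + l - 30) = (l - 8)/(l + 6)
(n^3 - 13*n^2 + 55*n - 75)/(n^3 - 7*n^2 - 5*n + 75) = (n - 3)/(n + 3)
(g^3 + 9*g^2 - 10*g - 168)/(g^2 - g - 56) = (g^2 + 2*g - 24)/(g - 8)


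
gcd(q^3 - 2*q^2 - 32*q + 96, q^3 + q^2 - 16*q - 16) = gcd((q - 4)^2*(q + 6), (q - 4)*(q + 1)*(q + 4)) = q - 4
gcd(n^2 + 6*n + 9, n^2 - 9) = n + 3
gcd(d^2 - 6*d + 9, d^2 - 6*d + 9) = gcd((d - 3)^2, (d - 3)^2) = d^2 - 6*d + 9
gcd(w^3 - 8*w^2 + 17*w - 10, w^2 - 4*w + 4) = w - 2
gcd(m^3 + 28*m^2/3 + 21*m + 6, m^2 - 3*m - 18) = m + 3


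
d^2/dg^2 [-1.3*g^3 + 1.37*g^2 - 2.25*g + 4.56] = 2.74 - 7.8*g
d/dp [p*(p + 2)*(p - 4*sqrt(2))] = 3*p^2 - 8*sqrt(2)*p + 4*p - 8*sqrt(2)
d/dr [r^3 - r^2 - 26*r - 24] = 3*r^2 - 2*r - 26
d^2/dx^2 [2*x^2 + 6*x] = 4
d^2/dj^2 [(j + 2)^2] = 2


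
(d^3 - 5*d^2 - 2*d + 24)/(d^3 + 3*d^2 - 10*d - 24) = (d - 4)/(d + 4)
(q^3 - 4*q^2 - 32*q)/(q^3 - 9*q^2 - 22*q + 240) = q*(q + 4)/(q^2 - q - 30)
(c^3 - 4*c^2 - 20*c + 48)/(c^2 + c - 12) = (c^2 - 8*c + 12)/(c - 3)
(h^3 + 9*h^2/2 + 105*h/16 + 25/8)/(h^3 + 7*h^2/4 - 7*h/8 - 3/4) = (16*h^2 + 40*h + 25)/(2*(8*h^2 - 2*h - 3))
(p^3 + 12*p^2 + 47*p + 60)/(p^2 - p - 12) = (p^2 + 9*p + 20)/(p - 4)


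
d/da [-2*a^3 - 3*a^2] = 6*a*(-a - 1)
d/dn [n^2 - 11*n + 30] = 2*n - 11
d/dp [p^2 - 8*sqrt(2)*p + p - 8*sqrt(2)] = 2*p - 8*sqrt(2) + 1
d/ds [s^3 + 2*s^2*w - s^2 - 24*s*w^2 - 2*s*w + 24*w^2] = 3*s^2 + 4*s*w - 2*s - 24*w^2 - 2*w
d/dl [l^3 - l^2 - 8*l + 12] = 3*l^2 - 2*l - 8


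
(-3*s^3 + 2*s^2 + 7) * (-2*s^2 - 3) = 6*s^5 - 4*s^4 + 9*s^3 - 20*s^2 - 21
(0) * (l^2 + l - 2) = 0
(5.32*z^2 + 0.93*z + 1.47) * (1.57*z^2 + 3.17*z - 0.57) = 8.3524*z^4 + 18.3245*z^3 + 2.2236*z^2 + 4.1298*z - 0.8379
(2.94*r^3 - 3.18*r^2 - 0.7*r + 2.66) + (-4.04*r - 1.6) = 2.94*r^3 - 3.18*r^2 - 4.74*r + 1.06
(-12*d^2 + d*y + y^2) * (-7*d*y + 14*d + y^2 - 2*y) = 84*d^3*y - 168*d^3 - 19*d^2*y^2 + 38*d^2*y - 6*d*y^3 + 12*d*y^2 + y^4 - 2*y^3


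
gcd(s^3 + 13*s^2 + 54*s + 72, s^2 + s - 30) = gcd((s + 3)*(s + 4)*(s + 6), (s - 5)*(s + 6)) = s + 6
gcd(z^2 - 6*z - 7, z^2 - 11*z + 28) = z - 7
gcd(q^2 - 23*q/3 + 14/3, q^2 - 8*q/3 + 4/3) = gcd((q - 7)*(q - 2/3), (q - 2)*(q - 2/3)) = q - 2/3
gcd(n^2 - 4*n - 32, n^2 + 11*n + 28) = n + 4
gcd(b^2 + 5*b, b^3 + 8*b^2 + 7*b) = b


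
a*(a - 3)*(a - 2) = a^3 - 5*a^2 + 6*a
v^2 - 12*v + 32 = (v - 8)*(v - 4)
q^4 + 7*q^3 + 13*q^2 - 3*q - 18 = (q - 1)*(q + 2)*(q + 3)^2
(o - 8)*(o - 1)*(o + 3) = o^3 - 6*o^2 - 19*o + 24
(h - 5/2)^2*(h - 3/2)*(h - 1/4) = h^4 - 27*h^3/4 + 123*h^2/8 - 205*h/16 + 75/32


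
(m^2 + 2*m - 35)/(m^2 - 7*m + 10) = (m + 7)/(m - 2)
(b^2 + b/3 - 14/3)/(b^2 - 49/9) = 3*(b - 2)/(3*b - 7)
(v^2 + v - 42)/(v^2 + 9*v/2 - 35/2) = 2*(v - 6)/(2*v - 5)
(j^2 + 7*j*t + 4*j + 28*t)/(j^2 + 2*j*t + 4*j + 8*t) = (j + 7*t)/(j + 2*t)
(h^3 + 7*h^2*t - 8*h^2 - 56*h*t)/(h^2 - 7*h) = (h^2 + 7*h*t - 8*h - 56*t)/(h - 7)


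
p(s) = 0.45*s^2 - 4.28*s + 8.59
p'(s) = 0.9*s - 4.28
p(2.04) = 1.73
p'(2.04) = -2.44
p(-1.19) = 14.32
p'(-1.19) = -5.35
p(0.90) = 5.10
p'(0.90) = -3.47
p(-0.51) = 10.89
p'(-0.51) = -4.74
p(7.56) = 1.95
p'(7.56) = 2.52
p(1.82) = 2.29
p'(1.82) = -2.64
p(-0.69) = 11.76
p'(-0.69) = -4.90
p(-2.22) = 20.31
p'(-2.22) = -6.28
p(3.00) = -0.20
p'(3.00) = -1.58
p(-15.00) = 174.04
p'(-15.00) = -17.78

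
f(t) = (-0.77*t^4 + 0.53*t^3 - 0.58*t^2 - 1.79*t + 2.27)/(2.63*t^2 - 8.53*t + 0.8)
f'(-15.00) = 8.06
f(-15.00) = -56.73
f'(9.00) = -5.77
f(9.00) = -34.48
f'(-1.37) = 0.59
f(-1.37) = -0.03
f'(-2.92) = 1.22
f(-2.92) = -1.38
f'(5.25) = -1.89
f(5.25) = -18.64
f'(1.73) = 2.57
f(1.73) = 1.10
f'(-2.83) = 1.18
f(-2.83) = -1.28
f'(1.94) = 4.02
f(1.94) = 1.78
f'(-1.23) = 0.56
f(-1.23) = 0.06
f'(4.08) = 6.62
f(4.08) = -19.64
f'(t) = (8.53 - 5.26*t)*(-0.77*t^4 + 0.53*t^3 - 0.58*t^2 - 1.79*t + 2.27)/(2.63*t^2 - 8.53*t + 0.8)^2 + (-3.08*t^3 + 1.59*t^2 - 1.16*t - 1.79)/(2.63*t^2 - 8.53*t + 0.8)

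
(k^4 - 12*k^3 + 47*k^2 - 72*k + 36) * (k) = k^5 - 12*k^4 + 47*k^3 - 72*k^2 + 36*k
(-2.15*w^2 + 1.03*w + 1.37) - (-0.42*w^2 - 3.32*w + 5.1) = -1.73*w^2 + 4.35*w - 3.73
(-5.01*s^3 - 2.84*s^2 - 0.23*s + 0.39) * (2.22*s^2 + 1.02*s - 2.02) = -11.1222*s^5 - 11.415*s^4 + 6.7128*s^3 + 6.368*s^2 + 0.8624*s - 0.7878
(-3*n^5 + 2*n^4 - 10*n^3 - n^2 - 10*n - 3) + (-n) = -3*n^5 + 2*n^4 - 10*n^3 - n^2 - 11*n - 3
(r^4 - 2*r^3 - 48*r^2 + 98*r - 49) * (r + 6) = r^5 + 4*r^4 - 60*r^3 - 190*r^2 + 539*r - 294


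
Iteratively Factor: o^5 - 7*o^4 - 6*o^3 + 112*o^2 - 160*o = (o + 4)*(o^4 - 11*o^3 + 38*o^2 - 40*o) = (o - 4)*(o + 4)*(o^3 - 7*o^2 + 10*o) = (o - 4)*(o - 2)*(o + 4)*(o^2 - 5*o) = (o - 5)*(o - 4)*(o - 2)*(o + 4)*(o)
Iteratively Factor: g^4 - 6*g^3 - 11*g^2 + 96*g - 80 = (g + 4)*(g^3 - 10*g^2 + 29*g - 20) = (g - 1)*(g + 4)*(g^2 - 9*g + 20) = (g - 4)*(g - 1)*(g + 4)*(g - 5)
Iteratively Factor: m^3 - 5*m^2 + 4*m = (m - 4)*(m^2 - m) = (m - 4)*(m - 1)*(m)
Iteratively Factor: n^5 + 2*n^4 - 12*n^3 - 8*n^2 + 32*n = (n + 4)*(n^4 - 2*n^3 - 4*n^2 + 8*n) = n*(n + 4)*(n^3 - 2*n^2 - 4*n + 8) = n*(n - 2)*(n + 4)*(n^2 - 4) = n*(n - 2)^2*(n + 4)*(n + 2)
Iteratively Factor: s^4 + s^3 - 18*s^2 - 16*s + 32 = (s - 4)*(s^3 + 5*s^2 + 2*s - 8) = (s - 4)*(s + 2)*(s^2 + 3*s - 4) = (s - 4)*(s - 1)*(s + 2)*(s + 4)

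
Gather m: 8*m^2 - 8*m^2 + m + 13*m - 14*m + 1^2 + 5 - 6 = 0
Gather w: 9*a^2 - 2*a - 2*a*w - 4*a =9*a^2 - 2*a*w - 6*a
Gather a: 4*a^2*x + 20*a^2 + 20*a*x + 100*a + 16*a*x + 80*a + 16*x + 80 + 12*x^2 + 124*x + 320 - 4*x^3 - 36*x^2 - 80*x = a^2*(4*x + 20) + a*(36*x + 180) - 4*x^3 - 24*x^2 + 60*x + 400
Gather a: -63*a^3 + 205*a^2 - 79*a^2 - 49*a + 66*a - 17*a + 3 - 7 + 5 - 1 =-63*a^3 + 126*a^2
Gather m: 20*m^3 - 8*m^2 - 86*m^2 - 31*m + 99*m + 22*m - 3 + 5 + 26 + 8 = 20*m^3 - 94*m^2 + 90*m + 36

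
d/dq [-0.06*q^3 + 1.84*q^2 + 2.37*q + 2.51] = -0.18*q^2 + 3.68*q + 2.37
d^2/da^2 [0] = 0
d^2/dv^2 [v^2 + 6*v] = 2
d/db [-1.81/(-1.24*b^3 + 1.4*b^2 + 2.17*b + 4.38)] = (-6.7332*b^2 + 5.068*b + 3.9277)/(-1.24*b^3 + 1.4*b^2 + 2.17*b + 4.38)^2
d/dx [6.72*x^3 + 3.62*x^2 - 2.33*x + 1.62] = 20.16*x^2 + 7.24*x - 2.33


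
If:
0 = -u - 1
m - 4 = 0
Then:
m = 4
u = -1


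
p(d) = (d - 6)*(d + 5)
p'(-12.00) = -25.00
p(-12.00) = 126.00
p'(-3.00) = -7.00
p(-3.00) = -18.00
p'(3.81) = 6.62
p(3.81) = -19.29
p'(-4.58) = -10.16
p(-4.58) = -4.44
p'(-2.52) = -6.04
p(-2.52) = -21.13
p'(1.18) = 1.36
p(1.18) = -29.79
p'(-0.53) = -2.06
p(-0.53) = -29.19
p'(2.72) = 4.44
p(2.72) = -25.32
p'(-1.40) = -3.80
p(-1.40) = -26.64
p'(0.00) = -1.00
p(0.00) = -30.00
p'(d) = 2*d - 1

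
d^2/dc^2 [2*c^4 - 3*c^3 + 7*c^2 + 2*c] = 24*c^2 - 18*c + 14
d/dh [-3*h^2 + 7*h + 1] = 7 - 6*h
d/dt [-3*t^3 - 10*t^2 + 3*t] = -9*t^2 - 20*t + 3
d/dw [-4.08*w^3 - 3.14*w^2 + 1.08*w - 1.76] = -12.24*w^2 - 6.28*w + 1.08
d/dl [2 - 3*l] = -3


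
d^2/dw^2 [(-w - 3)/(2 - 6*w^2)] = 9*(4*w^2*(w + 3) - (w + 1)*(3*w^2 - 1))/(3*w^2 - 1)^3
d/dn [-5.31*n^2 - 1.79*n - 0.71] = -10.62*n - 1.79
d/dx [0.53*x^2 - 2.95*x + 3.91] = 1.06*x - 2.95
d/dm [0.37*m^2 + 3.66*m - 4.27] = 0.74*m + 3.66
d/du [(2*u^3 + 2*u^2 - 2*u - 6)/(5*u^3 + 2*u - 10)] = 2*(-5*u^4 + 14*u^3 + 17*u^2 - 20*u + 16)/(25*u^6 + 20*u^4 - 100*u^3 + 4*u^2 - 40*u + 100)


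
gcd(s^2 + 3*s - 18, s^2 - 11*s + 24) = s - 3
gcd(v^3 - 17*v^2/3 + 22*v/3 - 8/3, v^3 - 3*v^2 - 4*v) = v - 4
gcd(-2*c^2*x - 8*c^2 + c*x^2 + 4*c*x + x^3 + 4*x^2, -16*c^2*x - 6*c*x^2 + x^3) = 2*c + x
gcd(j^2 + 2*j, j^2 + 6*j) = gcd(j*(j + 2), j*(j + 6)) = j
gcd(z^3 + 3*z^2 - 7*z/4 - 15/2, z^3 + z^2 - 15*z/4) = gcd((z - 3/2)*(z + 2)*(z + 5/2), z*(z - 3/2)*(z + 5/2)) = z^2 + z - 15/4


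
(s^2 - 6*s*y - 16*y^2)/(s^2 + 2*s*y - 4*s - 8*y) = (s - 8*y)/(s - 4)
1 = 1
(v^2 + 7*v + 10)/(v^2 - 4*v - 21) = (v^2 + 7*v + 10)/(v^2 - 4*v - 21)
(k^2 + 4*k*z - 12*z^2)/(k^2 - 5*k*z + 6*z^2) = (-k - 6*z)/(-k + 3*z)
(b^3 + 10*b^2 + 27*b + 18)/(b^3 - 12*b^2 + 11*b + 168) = (b^2 + 7*b + 6)/(b^2 - 15*b + 56)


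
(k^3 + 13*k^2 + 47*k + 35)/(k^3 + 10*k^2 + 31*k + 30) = (k^2 + 8*k + 7)/(k^2 + 5*k + 6)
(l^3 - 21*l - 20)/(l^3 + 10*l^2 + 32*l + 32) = (l^2 - 4*l - 5)/(l^2 + 6*l + 8)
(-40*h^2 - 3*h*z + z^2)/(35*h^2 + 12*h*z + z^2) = (-8*h + z)/(7*h + z)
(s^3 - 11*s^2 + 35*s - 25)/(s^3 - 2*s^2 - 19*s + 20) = (s - 5)/(s + 4)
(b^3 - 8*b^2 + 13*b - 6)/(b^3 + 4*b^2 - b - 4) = (b^2 - 7*b + 6)/(b^2 + 5*b + 4)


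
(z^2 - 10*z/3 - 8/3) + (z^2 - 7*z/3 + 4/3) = 2*z^2 - 17*z/3 - 4/3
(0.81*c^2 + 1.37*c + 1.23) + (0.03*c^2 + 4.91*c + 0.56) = 0.84*c^2 + 6.28*c + 1.79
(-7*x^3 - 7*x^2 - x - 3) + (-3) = -7*x^3 - 7*x^2 - x - 6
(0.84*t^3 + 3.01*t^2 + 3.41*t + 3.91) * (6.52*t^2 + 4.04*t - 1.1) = 5.4768*t^5 + 23.0188*t^4 + 33.4696*t^3 + 35.9586*t^2 + 12.0454*t - 4.301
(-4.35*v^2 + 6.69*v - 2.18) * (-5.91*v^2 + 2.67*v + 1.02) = 25.7085*v^4 - 51.1524*v^3 + 26.3091*v^2 + 1.0032*v - 2.2236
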